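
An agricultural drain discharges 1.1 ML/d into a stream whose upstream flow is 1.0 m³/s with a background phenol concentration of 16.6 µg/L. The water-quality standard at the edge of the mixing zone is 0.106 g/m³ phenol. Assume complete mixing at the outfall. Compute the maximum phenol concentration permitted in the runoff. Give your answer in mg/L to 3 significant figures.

1.1 ML/d = 0.01273 m³/s.
16.6 µg/L = 0.0166 mg/L.
Mass balance: 0.106·1.013 = 0.01273·Cₑ + 1·0.0166.
Cₑ = (0.1073 − 0.0166) / 0.01273 = 7.128 mg/L.

7.13 mg/L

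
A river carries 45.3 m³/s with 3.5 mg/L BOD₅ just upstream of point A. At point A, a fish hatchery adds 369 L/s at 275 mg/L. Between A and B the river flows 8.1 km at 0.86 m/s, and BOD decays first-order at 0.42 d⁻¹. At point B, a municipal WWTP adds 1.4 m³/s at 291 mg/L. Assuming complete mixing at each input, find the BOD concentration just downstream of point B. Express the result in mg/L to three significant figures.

369 L/s = 0.369 m³/s.
After input A: C = (45.3·3.5 + 0.369·275) / 45.67 = 5.694 mg/L.
Over the 8.1 km reach to input B (t = 9419 s = 0.109 d), decay gives C = 5.694·exp(−0.42·0.109) = 5.439 mg/L.
After input B: C = (45.67·5.439 + 1.4·291) / 47.07 = 13.93 mg/L.

13.9 mg/L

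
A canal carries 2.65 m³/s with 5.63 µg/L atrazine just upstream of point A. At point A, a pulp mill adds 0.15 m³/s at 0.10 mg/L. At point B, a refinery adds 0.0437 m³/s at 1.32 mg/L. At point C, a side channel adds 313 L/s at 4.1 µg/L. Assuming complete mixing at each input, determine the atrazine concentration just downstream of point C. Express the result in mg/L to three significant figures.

0.0282 mg/L

5.63 µg/L = 0.00563 mg/L.
After input A: C = (2.65·0.00563 + 0.15·0.1) / 2.8 = 0.01069 mg/L.
After input B: C = (2.8·0.01069 + 0.0437·1.32) / 2.844 = 0.03081 mg/L.
313 L/s = 0.313 m³/s.
4.1 µg/L = 0.0041 mg/L.
After input C: C = (2.844·0.03081 + 0.313·0.0041) / 3.157 = 0.02816 mg/L.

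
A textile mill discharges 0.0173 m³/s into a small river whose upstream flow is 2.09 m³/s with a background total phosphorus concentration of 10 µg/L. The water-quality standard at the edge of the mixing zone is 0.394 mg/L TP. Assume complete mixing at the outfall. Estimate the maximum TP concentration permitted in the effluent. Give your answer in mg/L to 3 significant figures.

46.8 mg/L

10 µg/L = 0.01 mg/L.
Mass balance: 0.394·2.107 = 0.0173·Cₑ + 2.09·0.01.
Cₑ = (0.8303 − 0.0209) / 0.0173 = 46.78 mg/L.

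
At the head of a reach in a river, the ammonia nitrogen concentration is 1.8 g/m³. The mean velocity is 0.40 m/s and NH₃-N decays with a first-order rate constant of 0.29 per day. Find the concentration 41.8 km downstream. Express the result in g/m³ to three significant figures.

1.27 g/m³

Travel time t = 41.8 km / 0.40 m/s = 4.18e+04/0.40 = 1.045e+05 s = 1.209 d.
First-order decay: C = 1.8·exp(−0.29·1.209) = 1.8·0.7042 = 1.267 g/m³.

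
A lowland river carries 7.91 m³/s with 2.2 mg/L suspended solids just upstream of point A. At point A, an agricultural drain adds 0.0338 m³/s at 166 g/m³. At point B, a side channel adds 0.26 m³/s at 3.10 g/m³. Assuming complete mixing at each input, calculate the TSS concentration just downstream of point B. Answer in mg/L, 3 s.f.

2.90 mg/L

After input A: C = (7.91·2.2 + 0.0338·166) / 7.944 = 2.897 mg/L.
After input B: C = (7.944·2.897 + 0.26·3.1) / 8.204 = 2.903 mg/L.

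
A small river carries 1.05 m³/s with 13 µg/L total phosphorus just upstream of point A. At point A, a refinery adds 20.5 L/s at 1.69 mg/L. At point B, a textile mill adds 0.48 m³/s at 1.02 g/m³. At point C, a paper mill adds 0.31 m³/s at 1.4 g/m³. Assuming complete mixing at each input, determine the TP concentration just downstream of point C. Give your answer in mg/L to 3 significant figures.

0.522 mg/L

13 µg/L = 0.013 mg/L.
20.5 L/s = 0.0205 m³/s.
After input A: C = (1.05·0.013 + 0.0205·1.69) / 1.071 = 0.04511 mg/L.
After input B: C = (1.071·0.04511 + 0.48·1.02) / 1.55 = 0.3469 mg/L.
After input C: C = (1.55·0.3469 + 0.31·1.4) / 1.861 = 0.5224 mg/L.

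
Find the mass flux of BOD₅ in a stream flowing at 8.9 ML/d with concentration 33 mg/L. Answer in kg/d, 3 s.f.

8.9 ML/d = 0.103 m³/s.
Mass flux = Q·C = 0.103 m³/s × 33 g/m³ = 3.399 g/s.
= 3.399 g/s × 86.4 = 293.7 kg/d.

294 kg/d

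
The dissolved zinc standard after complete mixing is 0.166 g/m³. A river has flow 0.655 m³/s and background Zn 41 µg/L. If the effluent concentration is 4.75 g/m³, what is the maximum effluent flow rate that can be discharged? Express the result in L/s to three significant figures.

41 µg/L = 0.041 mg/L.
Mass balance at complete mixing: C_std·(Q_w + Q_r) = Q_w·C_e + Q_r·C_b.
Rearranging, Q_w = Q_r·(C_std − C_b)/(C_e − C_std) = 0.655·(0.166 − 0.041) / (4.75 − 0.166) = 0.01786 m³/s.
= 17.86 L/s.

17.9 L/s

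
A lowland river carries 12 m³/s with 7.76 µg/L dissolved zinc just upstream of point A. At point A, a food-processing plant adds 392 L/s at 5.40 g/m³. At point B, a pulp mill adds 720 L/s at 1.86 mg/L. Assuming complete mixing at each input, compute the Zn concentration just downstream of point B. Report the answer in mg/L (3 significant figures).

7.76 µg/L = 0.00776 mg/L.
392 L/s = 0.392 m³/s.
After input A: C = (12·0.00776 + 0.392·5.4) / 12.39 = 0.1783 mg/L.
720 L/s = 0.72 m³/s.
After input B: C = (12.39·0.1783 + 0.72·1.86) / 13.11 = 0.2707 mg/L.

0.271 mg/L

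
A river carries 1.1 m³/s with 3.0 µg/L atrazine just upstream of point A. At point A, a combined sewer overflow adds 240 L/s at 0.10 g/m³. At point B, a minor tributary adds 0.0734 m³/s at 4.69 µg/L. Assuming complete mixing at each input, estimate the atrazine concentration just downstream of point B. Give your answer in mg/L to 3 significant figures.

0.0196 mg/L

3.0 µg/L = 0.003 mg/L.
240 L/s = 0.24 m³/s.
After input A: C = (1.1·0.003 + 0.24·0.1) / 1.34 = 0.02037 mg/L.
4.69 µg/L = 0.00469 mg/L.
After input B: C = (1.34·0.02037 + 0.0734·0.00469) / 1.413 = 0.01956 mg/L.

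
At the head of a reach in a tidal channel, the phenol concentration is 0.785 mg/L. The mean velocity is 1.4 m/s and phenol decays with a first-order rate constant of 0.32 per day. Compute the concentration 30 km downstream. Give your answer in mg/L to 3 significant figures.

Travel time t = 30 km / 1.4 m/s = 3e+04/1.4 = 2.143e+04 s = 0.248 d.
First-order decay: C = 0.785·exp(−0.32·0.248) = 0.785·0.9237 = 0.7251 mg/L.

0.725 mg/L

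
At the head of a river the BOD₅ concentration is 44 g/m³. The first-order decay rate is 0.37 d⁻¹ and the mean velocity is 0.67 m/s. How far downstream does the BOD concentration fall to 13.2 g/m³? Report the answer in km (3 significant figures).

188 km

From C = C₀·e^(−kt), t = ln(C₀/C)/k = ln(44/13.2)/0.37 = 1.204/0.37 = 3.254 d.
Distance = v·t = 0.67 m/s × 2.811e+05 s = 1.884e+05 m = 188.4 km.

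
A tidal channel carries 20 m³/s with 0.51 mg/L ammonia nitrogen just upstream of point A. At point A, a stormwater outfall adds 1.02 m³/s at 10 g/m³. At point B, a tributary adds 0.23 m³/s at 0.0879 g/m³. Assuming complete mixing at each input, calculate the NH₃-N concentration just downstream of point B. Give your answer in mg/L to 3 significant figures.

After input A: C = (20·0.51 + 1.02·10) / 21.02 = 0.9705 mg/L.
After input B: C = (21.02·0.9705 + 0.23·0.0879) / 21.25 = 0.961 mg/L.

0.961 mg/L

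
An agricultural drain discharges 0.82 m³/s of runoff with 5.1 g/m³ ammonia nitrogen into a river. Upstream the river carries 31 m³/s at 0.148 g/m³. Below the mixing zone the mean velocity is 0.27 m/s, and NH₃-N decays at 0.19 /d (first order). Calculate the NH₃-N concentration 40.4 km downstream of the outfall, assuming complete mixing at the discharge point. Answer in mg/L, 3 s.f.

After complete mixing, C₀ = (0.82·5.1 + 31·0.148) / 31.82 = 0.2756 mg/L.
Travel time t = 4.04e+04 m / 0.27 m/s = 1.496e+05 s = 1.732 d.
C = 0.2756·exp(−0.19·1.732) = 0.2756·0.7196 = 0.1983 mg/L.

0.198 mg/L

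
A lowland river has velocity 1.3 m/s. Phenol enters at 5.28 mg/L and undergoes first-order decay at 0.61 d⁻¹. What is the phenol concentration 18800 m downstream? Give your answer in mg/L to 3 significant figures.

Travel time t = 18800 m / 1.3 m/s = 1.88e+04/1.3 = 1.446e+04 s = 0.1674 d.
First-order decay: C = 5.28·exp(−0.61·0.1674) = 5.28·0.9029 = 4.768 mg/L.

4.77 mg/L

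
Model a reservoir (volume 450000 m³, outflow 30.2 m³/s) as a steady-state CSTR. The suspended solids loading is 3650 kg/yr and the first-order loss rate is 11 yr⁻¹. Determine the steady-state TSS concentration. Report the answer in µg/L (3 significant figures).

3.81 µg/L

Outflow Q = 30.2 m³/s × 3.156e+07 s/yr = 9.53e+08 m³/yr.
Steady-state CSTR mass balance: W = Q·C + k·V·C, so C = W/(Q + kV).
Q + kV = 9.53e+08 + 11·450000 = 9.58e+08 m³/yr.
C = 3650/9.58e+08 = 3.81e-06 kg/m³ = 0.00381 mg/L = 3.81 µg/L.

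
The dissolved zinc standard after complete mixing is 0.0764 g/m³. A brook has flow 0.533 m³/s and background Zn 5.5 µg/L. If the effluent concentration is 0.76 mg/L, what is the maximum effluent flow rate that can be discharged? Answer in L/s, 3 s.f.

55.3 L/s

5.5 µg/L = 0.0055 mg/L.
Mass balance at complete mixing: C_std·(Q_w + Q_r) = Q_w·C_e + Q_r·C_b.
Rearranging, Q_w = Q_r·(C_std − C_b)/(C_e − C_std) = 0.533·(0.0764 − 0.0055) / (0.76 − 0.0764) = 0.05528 m³/s.
= 55.28 L/s.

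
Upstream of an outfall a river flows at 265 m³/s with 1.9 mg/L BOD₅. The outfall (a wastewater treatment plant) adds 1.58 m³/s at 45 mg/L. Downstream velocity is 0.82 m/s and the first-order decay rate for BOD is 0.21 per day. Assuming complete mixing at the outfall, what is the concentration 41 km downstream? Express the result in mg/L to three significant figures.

1.91 mg/L

After complete mixing, C₀ = (1.58·45 + 265·1.9) / 266.6 = 2.155 mg/L.
Travel time t = 4.1e+04 m / 0.82 m/s = 5e+04 s = 0.5787 d.
C = 2.155·exp(−0.21·0.5787) = 2.155·0.8856 = 1.909 mg/L.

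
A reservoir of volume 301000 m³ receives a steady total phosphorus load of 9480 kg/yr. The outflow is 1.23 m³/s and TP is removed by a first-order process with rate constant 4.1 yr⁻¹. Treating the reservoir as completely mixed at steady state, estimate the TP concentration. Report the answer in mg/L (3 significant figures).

Outflow Q = 1.23 m³/s × 3.156e+07 s/yr = 3.882e+07 m³/yr.
Steady-state CSTR mass balance: W = Q·C + k·V·C, so C = W/(Q + kV).
Q + kV = 3.882e+07 + 4.1·301000 = 4.005e+07 m³/yr.
C = 9480/4.005e+07 = 0.0002367 kg/m³ = 0.2367 mg/L.

0.237 mg/L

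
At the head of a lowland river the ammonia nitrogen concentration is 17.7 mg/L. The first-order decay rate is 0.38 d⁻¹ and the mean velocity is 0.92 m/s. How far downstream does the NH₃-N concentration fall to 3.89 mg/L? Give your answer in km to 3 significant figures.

From C = C₀·e^(−kt), t = ln(C₀/C)/k = ln(17.7/3.89)/0.38 = 1.515/0.38 = 3.987 d.
Distance = v·t = 0.92 m/s × 3.445e+05 s = 3.169e+05 m = 316.9 km.

317 km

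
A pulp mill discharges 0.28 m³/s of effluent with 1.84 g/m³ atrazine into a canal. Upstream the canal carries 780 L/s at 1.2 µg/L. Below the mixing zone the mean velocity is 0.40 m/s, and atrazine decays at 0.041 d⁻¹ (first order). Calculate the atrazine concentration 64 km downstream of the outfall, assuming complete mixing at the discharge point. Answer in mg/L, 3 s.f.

0.451 mg/L

780 L/s = 0.78 m³/s.
1.2 µg/L = 0.0012 mg/L.
After complete mixing, C₀ = (0.28·1.84 + 0.78·0.0012) / 1.06 = 0.4869 mg/L.
Travel time t = 6.4e+04 m / 0.40 m/s = 1.6e+05 s = 1.852 d.
C = 0.4869·exp(−0.041·1.852) = 0.4869·0.9269 = 0.4513 mg/L.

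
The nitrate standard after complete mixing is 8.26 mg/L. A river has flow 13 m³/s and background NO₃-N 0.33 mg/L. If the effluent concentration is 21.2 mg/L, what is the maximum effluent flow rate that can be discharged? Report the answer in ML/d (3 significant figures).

688 ML/d

Mass balance at complete mixing: C_std·(Q_w + Q_r) = Q_w·C_e + Q_r·C_b.
Rearranging, Q_w = Q_r·(C_std − C_b)/(C_e − C_std) = 13·(8.26 − 0.33) / (21.2 − 8.26) = 7.967 m³/s.
= 688.3 ML/d.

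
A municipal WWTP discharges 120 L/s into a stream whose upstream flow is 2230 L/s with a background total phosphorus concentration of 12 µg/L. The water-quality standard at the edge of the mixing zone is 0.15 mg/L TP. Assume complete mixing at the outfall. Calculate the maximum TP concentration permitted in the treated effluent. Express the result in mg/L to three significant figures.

2.71 mg/L

120 L/s = 0.12 m³/s.
2230 L/s = 2.23 m³/s.
12 µg/L = 0.012 mg/L.
Mass balance: 0.15·2.35 = 0.12·Cₑ + 2.23·0.012.
Cₑ = (0.3525 − 0.02676) / 0.12 = 2.714 mg/L.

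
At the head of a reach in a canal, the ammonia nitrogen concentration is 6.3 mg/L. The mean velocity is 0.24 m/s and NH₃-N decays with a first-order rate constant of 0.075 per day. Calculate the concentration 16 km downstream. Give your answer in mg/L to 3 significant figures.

5.95 mg/L

Travel time t = 16 km / 0.24 m/s = 1.6e+04/0.24 = 6.667e+04 s = 0.7716 d.
First-order decay: C = 6.3·exp(−0.075·0.7716) = 6.3·0.9438 = 5.946 mg/L.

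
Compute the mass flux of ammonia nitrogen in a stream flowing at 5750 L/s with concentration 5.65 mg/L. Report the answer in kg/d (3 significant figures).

5750 L/s = 5.75 m³/s.
Mass flux = Q·C = 5.75 m³/s × 5.65 g/m³ = 32.49 g/s.
= 32.49 g/s × 86.4 = 2807 kg/d.

2810 kg/d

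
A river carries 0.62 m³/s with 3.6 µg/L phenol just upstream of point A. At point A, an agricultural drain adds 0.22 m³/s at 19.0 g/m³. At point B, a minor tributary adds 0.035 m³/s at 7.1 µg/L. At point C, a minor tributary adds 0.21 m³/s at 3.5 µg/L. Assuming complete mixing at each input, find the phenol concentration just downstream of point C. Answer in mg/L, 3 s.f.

3.86 mg/L

3.6 µg/L = 0.0036 mg/L.
After input A: C = (0.62·0.0036 + 0.22·19) / 0.84 = 4.979 mg/L.
7.1 µg/L = 0.0071 mg/L.
After input B: C = (0.84·4.979 + 0.035·0.0071) / 0.875 = 4.78 mg/L.
3.5 µg/L = 0.0035 mg/L.
After input C: C = (0.875·4.78 + 0.21·0.0035) / 1.085 = 3.855 mg/L.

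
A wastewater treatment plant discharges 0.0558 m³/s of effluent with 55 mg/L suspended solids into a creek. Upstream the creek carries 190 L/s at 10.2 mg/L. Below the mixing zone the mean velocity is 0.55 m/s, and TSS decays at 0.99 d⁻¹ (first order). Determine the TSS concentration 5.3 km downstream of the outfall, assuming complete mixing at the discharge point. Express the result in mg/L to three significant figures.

190 L/s = 0.19 m³/s.
After complete mixing, C₀ = (0.0558·55 + 0.19·10.2) / 0.2458 = 20.37 mg/L.
Travel time t = 5300 m / 0.55 m/s = 9636 s = 0.1115 d.
C = 20.37·exp(−0.99·0.1115) = 20.37·0.8955 = 18.24 mg/L.

18.2 mg/L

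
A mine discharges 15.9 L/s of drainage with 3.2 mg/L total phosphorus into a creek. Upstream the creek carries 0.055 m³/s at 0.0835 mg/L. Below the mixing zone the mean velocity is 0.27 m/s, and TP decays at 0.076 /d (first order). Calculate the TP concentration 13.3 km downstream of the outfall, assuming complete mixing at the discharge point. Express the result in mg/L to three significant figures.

0.749 mg/L

15.9 L/s = 0.0159 m³/s.
After complete mixing, C₀ = (0.0159·3.2 + 0.055·0.0835) / 0.0709 = 0.7824 mg/L.
Travel time t = 1.33e+04 m / 0.27 m/s = 4.926e+04 s = 0.5701 d.
C = 0.7824·exp(−0.076·0.5701) = 0.7824·0.9576 = 0.7492 mg/L.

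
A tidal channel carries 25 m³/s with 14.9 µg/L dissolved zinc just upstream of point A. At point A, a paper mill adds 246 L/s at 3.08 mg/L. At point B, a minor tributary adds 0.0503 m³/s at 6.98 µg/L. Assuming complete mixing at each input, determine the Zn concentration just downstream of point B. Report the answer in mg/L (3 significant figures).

0.0447 mg/L

14.9 µg/L = 0.0149 mg/L.
246 L/s = 0.246 m³/s.
After input A: C = (25·0.0149 + 0.246·3.08) / 25.25 = 0.04477 mg/L.
6.98 µg/L = 0.00698 mg/L.
After input B: C = (25.25·0.04477 + 0.0503·0.00698) / 25.3 = 0.04469 mg/L.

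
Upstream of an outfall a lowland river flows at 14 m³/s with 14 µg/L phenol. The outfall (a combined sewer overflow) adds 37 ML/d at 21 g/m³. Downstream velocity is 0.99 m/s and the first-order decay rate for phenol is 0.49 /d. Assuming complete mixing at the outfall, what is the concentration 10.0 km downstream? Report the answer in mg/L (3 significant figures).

0.601 mg/L

37 ML/d = 0.4282 m³/s.
14 µg/L = 0.014 mg/L.
After complete mixing, C₀ = (0.4282·21 + 14·0.014) / 14.43 = 0.6369 mg/L.
Travel time t = 1e+04 m / 0.99 m/s = 1.01e+04 s = 0.1169 d.
C = 0.6369·exp(−0.49·0.1169) = 0.6369·0.9443 = 0.6014 mg/L.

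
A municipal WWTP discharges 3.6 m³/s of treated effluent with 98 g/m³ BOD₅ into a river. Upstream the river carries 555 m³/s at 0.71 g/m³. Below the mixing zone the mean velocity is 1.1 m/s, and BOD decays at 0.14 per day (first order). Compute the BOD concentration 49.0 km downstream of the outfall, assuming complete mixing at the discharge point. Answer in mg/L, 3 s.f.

After complete mixing, C₀ = (3.6·98 + 555·0.71) / 558.6 = 1.337 mg/L.
Travel time t = 4.9e+04 m / 1.1 m/s = 4.455e+04 s = 0.5156 d.
C = 1.337·exp(−0.14·0.5156) = 1.337·0.9304 = 1.244 mg/L.

1.24 mg/L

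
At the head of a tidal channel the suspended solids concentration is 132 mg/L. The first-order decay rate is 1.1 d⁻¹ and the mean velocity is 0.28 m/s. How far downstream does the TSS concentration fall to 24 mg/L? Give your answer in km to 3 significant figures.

37.5 km

From C = C₀·e^(−kt), t = ln(C₀/C)/k = ln(132/24)/1.1 = 1.705/1.1 = 1.55 d.
Distance = v·t = 0.28 m/s × 1.339e+05 s = 3.749e+04 m = 37.49 km.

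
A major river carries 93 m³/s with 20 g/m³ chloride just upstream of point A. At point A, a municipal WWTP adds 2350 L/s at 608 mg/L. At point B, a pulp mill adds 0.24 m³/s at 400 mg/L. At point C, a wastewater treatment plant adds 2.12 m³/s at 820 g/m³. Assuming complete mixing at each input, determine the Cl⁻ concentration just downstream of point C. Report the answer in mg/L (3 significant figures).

2350 L/s = 2.35 m³/s.
After input A: C = (93·20 + 2.35·608) / 95.35 = 34.49 mg/L.
After input B: C = (95.35·34.49 + 0.24·400) / 95.59 = 35.41 mg/L.
After input C: C = (95.59·35.41 + 2.12·820) / 97.71 = 52.43 mg/L.

52.4 mg/L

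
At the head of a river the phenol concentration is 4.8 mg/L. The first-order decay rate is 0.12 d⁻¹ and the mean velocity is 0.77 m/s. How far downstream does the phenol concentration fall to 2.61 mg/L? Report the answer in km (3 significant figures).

From C = C₀·e^(−kt), t = ln(C₀/C)/k = ln(4.8/2.61)/0.12 = 0.6093/0.12 = 5.077 d.
Distance = v·t = 0.77 m/s × 4.387e+05 s = 3.378e+05 m = 337.8 km.

338 km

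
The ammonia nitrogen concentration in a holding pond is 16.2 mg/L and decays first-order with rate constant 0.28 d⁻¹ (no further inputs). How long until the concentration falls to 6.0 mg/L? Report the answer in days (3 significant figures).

3.55 d

t = ln(C₀/C)/k = ln(16.2/6.0)/0.28 = 0.9933/0.28 = 3.547 d.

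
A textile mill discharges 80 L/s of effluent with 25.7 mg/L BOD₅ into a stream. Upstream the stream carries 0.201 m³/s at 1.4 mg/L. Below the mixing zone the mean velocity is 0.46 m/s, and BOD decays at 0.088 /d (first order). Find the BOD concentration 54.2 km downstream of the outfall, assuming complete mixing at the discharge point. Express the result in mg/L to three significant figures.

7.38 mg/L

80 L/s = 0.08 m³/s.
After complete mixing, C₀ = (0.08·25.7 + 0.201·1.4) / 0.281 = 8.318 mg/L.
Travel time t = 5.42e+04 m / 0.46 m/s = 1.178e+05 s = 1.364 d.
C = 8.318·exp(−0.088·1.364) = 8.318·0.8869 = 7.377 mg/L.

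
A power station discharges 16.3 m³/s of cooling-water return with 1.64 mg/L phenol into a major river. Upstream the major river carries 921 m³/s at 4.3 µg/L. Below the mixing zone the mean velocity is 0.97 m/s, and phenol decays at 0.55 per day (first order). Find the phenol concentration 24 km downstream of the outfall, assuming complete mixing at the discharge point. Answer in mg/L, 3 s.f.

4.3 µg/L = 0.0043 mg/L.
After complete mixing, C₀ = (16.3·1.64 + 921·0.0043) / 937.3 = 0.03275 mg/L.
Travel time t = 2.4e+04 m / 0.97 m/s = 2.474e+04 s = 0.2864 d.
C = 0.03275·exp(−0.55·0.2864) = 0.03275·0.8543 = 0.02797 mg/L.

0.0280 mg/L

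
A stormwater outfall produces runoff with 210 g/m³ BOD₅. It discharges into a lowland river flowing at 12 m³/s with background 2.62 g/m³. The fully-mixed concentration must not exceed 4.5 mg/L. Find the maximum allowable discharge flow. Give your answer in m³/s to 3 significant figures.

Mass balance at complete mixing: C_std·(Q_w + Q_r) = Q_w·C_e + Q_r·C_b.
Rearranging, Q_w = Q_r·(C_std − C_b)/(C_e − C_std) = 12·(4.5 − 2.62) / (210 − 4.5) = 0.1098 m³/s.

0.110 m³/s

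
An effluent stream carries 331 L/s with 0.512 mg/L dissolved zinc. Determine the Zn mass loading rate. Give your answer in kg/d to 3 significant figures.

331 L/s = 0.331 m³/s.
Mass flux = Q·C = 0.331 m³/s × 0.512 g/m³ = 0.1695 g/s.
= 0.1695 g/s × 86.4 = 14.64 kg/d.

14.6 kg/d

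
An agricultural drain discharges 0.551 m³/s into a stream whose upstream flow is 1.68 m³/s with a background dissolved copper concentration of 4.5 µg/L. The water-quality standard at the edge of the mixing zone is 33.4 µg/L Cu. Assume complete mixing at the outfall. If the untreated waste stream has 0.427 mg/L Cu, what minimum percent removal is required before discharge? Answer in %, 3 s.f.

4.5 µg/L = 0.0045 mg/L.
33.4 µg/L = 0.0334 mg/L.
Mass balance: 0.0334·2.231 = 0.551·Cₑ + 1.68·0.0045.
Cₑ = (0.07452 − 0.00756) / 0.551 = 0.1215 mg/L.
Required removal = 1 − 0.1215/0.427 = 71.54 %.

71.5 %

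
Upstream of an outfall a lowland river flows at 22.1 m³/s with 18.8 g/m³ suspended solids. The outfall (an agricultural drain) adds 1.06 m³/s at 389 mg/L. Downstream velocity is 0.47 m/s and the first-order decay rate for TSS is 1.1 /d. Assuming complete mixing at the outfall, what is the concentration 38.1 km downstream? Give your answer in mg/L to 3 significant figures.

After complete mixing, C₀ = (1.06·389 + 22.1·18.8) / 23.16 = 35.74 mg/L.
Travel time t = 3.81e+04 m / 0.47 m/s = 8.106e+04 s = 0.9382 d.
C = 35.74·exp(−1.1·0.9382) = 35.74·0.3563 = 12.73 mg/L.

12.7 mg/L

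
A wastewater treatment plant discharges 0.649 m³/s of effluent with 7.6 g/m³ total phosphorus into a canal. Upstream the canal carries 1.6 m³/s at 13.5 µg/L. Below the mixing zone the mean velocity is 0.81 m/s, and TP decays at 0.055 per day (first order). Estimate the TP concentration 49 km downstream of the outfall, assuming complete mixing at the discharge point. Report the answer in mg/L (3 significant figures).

13.5 µg/L = 0.0135 mg/L.
After complete mixing, C₀ = (0.649·7.6 + 1.6·0.0135) / 2.249 = 2.203 mg/L.
Travel time t = 4.9e+04 m / 0.81 m/s = 6.049e+04 s = 0.7002 d.
C = 2.203·exp(−0.055·0.7002) = 2.203·0.9622 = 2.12 mg/L.

2.12 mg/L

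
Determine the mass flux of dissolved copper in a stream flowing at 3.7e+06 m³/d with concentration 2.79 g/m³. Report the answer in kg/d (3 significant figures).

10300 kg/d

3.7e+06 m³/d = 42.82 m³/s.
Mass flux = Q·C = 42.82 m³/s × 2.79 g/m³ = 119.5 g/s.
= 119.5 g/s × 86.4 = 1.032e+04 kg/d.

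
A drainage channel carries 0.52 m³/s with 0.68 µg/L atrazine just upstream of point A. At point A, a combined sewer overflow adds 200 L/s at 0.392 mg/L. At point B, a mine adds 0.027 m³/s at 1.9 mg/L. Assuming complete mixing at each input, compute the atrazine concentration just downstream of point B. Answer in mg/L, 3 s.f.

0.68 µg/L = 0.00068 mg/L.
200 L/s = 0.2 m³/s.
After input A: C = (0.52·0.00068 + 0.2·0.392) / 0.72 = 0.1094 mg/L.
After input B: C = (0.72·0.1094 + 0.027·1.9) / 0.747 = 0.1741 mg/L.

0.174 mg/L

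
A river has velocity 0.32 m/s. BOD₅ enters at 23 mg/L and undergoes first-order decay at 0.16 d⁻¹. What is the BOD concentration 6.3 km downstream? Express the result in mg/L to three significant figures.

22.2 mg/L

Travel time t = 6.3 km / 0.32 m/s = 6300/0.32 = 1.969e+04 s = 0.2279 d.
First-order decay: C = 23·exp(−0.16·0.2279) = 23·0.9642 = 22.18 mg/L.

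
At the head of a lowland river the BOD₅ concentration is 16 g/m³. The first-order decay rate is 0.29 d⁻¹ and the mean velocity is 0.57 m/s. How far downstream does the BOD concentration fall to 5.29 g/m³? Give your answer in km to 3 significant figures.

188 km

From C = C₀·e^(−kt), t = ln(C₀/C)/k = ln(16/5.29)/0.29 = 1.107/0.29 = 3.816 d.
Distance = v·t = 0.57 m/s × 3.297e+05 s = 1.88e+05 m = 188 km.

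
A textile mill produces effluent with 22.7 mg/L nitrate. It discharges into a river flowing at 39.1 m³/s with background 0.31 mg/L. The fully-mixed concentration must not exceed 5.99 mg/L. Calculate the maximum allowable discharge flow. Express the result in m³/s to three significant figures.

Mass balance at complete mixing: C_std·(Q_w + Q_r) = Q_w·C_e + Q_r·C_b.
Rearranging, Q_w = Q_r·(C_std − C_b)/(C_e − C_std) = 39.1·(5.99 − 0.31) / (22.7 − 5.99) = 13.29 m³/s.

13.3 m³/s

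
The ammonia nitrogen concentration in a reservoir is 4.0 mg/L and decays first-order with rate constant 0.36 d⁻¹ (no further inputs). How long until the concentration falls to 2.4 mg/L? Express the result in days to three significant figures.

t = ln(C₀/C)/k = ln(4.0/2.4)/0.36 = 0.5108/0.36 = 1.419 d.

1.42 d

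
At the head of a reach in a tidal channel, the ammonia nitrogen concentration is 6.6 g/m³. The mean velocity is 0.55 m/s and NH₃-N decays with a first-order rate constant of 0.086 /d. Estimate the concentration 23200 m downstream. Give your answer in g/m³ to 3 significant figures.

Travel time t = 23200 m / 0.55 m/s = 2.32e+04/0.55 = 4.218e+04 s = 0.4882 d.
First-order decay: C = 6.6·exp(−0.086·0.4882) = 6.6·0.9589 = 6.329 g/m³.

6.33 g/m³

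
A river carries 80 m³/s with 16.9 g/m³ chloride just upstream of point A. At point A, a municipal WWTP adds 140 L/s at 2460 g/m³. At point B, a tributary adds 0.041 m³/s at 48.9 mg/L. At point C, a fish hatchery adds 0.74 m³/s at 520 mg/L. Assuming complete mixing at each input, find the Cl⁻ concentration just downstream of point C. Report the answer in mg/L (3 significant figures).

140 L/s = 0.14 m³/s.
After input A: C = (80·16.9 + 0.14·2460) / 80.14 = 21.17 mg/L.
After input B: C = (80.14·21.17 + 0.041·48.9) / 80.18 = 21.18 mg/L.
After input C: C = (80.18·21.18 + 0.74·520) / 80.92 = 25.74 mg/L.

25.7 mg/L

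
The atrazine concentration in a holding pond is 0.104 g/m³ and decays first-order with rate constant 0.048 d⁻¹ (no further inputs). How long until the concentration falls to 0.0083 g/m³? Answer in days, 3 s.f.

52.7 d

t = ln(C₀/C)/k = ln(0.104/0.0083)/0.048 = 2.528/0.048 = 52.67 d.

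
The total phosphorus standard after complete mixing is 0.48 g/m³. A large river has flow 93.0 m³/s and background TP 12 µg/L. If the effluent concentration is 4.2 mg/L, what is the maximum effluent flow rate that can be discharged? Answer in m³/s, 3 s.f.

12 µg/L = 0.012 mg/L.
Mass balance at complete mixing: C_std·(Q_w + Q_r) = Q_w·C_e + Q_r·C_b.
Rearranging, Q_w = Q_r·(C_std − C_b)/(C_e − C_std) = 93.0·(0.48 − 0.012) / (4.2 − 0.48) = 11.7 m³/s.

11.7 m³/s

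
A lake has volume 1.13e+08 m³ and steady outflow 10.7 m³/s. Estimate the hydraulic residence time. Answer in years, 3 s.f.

Q = 10.7 m³/s × 3.156e+07 s/yr = 3.377e+08 m³/yr.
Hydraulic residence time τ = V/Q = 1.13e+08/3.377e+08 = 0.3346 yr.

0.335 yr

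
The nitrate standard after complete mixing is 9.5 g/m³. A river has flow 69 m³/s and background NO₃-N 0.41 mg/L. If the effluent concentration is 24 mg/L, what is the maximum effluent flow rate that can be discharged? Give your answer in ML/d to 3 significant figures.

3740 ML/d

Mass balance at complete mixing: C_std·(Q_w + Q_r) = Q_w·C_e + Q_r·C_b.
Rearranging, Q_w = Q_r·(C_std − C_b)/(C_e − C_std) = 69·(9.5 − 0.41) / (24 − 9.5) = 43.26 m³/s.
= 3737 ML/d.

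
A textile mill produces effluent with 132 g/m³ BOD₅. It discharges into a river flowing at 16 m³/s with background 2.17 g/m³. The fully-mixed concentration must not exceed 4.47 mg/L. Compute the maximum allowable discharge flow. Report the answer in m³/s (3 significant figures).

0.289 m³/s

Mass balance at complete mixing: C_std·(Q_w + Q_r) = Q_w·C_e + Q_r·C_b.
Rearranging, Q_w = Q_r·(C_std − C_b)/(C_e − C_std) = 16·(4.47 − 2.17) / (132 − 4.47) = 0.2886 m³/s.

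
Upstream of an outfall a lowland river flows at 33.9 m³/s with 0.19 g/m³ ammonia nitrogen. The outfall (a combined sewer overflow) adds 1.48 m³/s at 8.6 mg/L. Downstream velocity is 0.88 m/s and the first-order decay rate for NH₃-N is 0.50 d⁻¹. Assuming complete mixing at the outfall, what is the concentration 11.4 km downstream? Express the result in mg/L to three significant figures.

0.503 mg/L

After complete mixing, C₀ = (1.48·8.6 + 33.9·0.19) / 35.38 = 0.5418 mg/L.
Travel time t = 1.14e+04 m / 0.88 m/s = 1.295e+04 s = 0.1499 d.
C = 0.5418·exp(−0.50·0.1499) = 0.5418·0.9278 = 0.5027 mg/L.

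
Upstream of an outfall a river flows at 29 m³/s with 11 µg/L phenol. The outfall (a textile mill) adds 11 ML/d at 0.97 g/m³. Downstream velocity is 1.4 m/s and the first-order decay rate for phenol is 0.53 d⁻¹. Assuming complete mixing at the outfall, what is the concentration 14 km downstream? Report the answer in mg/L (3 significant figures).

11 ML/d = 0.1273 m³/s.
11 µg/L = 0.011 mg/L.
After complete mixing, C₀ = (0.1273·0.97 + 29·0.011) / 29.13 = 0.01519 mg/L.
Travel time t = 1.4e+04 m / 1.4 m/s = 1e+04 s = 0.1157 d.
C = 0.01519·exp(−0.53·0.1157) = 0.01519·0.9405 = 0.01429 mg/L.

0.0143 mg/L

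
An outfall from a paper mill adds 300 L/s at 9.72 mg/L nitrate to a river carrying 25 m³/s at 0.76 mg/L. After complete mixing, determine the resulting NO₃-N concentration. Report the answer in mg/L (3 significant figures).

300 L/s = 0.3 m³/s.
Flow-weighted mixing gives C = (0.3·9.72 + 25·0.76) / (0.3 + 25) = 21.92/25.3 = 0.8662 mg/L.

0.866 mg/L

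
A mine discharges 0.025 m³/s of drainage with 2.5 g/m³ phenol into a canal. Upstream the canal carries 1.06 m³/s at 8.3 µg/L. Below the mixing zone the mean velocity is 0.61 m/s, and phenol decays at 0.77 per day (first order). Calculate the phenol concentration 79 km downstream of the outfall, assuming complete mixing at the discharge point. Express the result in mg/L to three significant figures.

8.3 µg/L = 0.0083 mg/L.
After complete mixing, C₀ = (0.025·2.5 + 1.06·0.0083) / 1.085 = 0.06571 mg/L.
Travel time t = 7.9e+04 m / 0.61 m/s = 1.295e+05 s = 1.499 d.
C = 0.06571·exp(−0.77·1.499) = 0.06571·0.3153 = 0.02072 mg/L.

0.0207 mg/L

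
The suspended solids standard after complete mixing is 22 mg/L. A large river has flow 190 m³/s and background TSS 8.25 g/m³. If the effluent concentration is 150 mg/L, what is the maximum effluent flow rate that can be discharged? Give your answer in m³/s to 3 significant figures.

Mass balance at complete mixing: C_std·(Q_w + Q_r) = Q_w·C_e + Q_r·C_b.
Rearranging, Q_w = Q_r·(C_std − C_b)/(C_e − C_std) = 190·(22 − 8.25) / (150 − 22) = 20.41 m³/s.

20.4 m³/s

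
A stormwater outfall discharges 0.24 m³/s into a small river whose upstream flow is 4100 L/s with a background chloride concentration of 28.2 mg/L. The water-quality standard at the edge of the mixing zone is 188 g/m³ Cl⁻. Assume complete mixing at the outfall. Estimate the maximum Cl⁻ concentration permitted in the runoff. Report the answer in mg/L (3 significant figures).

4100 L/s = 4.1 m³/s.
Mass balance: 188·4.34 = 0.24·Cₑ + 4.1·28.2.
Cₑ = (815.9 − 115.6) / 0.24 = 2918 mg/L.

2920 mg/L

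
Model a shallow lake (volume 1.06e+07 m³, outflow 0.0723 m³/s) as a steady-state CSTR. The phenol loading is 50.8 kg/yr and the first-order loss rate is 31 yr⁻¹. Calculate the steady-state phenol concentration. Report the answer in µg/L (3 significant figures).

0.154 µg/L

Outflow Q = 0.0723 m³/s × 3.156e+07 s/yr = 2.282e+06 m³/yr.
Steady-state CSTR mass balance: W = Q·C + k·V·C, so C = W/(Q + kV).
Q + kV = 2.282e+06 + 31·1.06e+07 = 3.309e+08 m³/yr.
C = 50.8/3.309e+08 = 1.535e-07 kg/m³ = 0.0001535 mg/L = 0.1535 µg/L.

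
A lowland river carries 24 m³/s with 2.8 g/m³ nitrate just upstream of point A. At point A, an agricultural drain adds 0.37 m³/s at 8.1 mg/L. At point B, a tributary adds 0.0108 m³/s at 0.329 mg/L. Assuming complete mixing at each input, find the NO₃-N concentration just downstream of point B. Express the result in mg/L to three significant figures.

After input A: C = (24·2.8 + 0.37·8.1) / 24.37 = 2.88 mg/L.
After input B: C = (24.37·2.88 + 0.0108·0.329) / 24.38 = 2.879 mg/L.

2.88 mg/L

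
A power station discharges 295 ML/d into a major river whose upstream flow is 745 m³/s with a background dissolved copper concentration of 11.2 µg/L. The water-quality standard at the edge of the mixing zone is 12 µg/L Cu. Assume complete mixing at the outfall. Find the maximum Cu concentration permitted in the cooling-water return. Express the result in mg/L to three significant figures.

0.187 mg/L

295 ML/d = 3.414 m³/s.
11.2 µg/L = 0.0112 mg/L.
12 µg/L = 0.012 mg/L.
Mass balance: 0.012·748.4 = 3.414·Cₑ + 745·0.0112.
Cₑ = (8.981 − 8.344) / 3.414 = 0.1866 mg/L.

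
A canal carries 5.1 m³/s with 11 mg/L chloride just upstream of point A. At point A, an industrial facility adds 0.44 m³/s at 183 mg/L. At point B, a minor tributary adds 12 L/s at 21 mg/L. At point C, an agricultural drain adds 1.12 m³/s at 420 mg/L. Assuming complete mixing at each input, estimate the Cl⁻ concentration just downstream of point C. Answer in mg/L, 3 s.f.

91.0 mg/L

After input A: C = (5.1·11 + 0.44·183) / 5.54 = 24.66 mg/L.
12 L/s = 0.012 m³/s.
After input B: C = (5.54·24.66 + 0.012·21) / 5.552 = 24.65 mg/L.
After input C: C = (5.552·24.65 + 1.12·420) / 6.672 = 91.02 mg/L.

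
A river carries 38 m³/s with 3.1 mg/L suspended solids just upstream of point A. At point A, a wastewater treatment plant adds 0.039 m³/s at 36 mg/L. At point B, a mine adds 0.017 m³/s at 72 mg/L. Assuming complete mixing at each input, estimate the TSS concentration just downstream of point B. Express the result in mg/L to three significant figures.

3.16 mg/L

After input A: C = (38·3.1 + 0.039·36) / 38.04 = 3.134 mg/L.
After input B: C = (38.04·3.134 + 0.017·72) / 38.06 = 3.164 mg/L.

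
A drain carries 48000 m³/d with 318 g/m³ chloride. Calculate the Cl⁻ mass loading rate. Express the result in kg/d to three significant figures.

15300 kg/d

48000 m³/d = 0.5556 m³/s.
Mass flux = Q·C = 0.5556 m³/s × 318 g/m³ = 176.7 g/s.
= 176.7 g/s × 86.4 = 1.526e+04 kg/d.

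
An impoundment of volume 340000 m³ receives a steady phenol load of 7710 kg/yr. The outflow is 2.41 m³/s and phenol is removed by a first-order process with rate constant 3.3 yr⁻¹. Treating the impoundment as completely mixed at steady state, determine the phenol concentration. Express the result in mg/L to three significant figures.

0.0999 mg/L

Outflow Q = 2.41 m³/s × 3.156e+07 s/yr = 7.605e+07 m³/yr.
Steady-state CSTR mass balance: W = Q·C + k·V·C, so C = W/(Q + kV).
Q + kV = 7.605e+07 + 3.3·340000 = 7.718e+07 m³/yr.
C = 7710/7.718e+07 = 9.99e-05 kg/m³ = 0.0999 mg/L.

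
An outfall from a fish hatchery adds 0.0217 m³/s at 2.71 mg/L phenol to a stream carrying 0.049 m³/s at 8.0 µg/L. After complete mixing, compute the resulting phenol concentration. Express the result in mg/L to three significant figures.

0.837 mg/L

8.0 µg/L = 0.008 mg/L.
Conservation of mass across the mixing zone: C = (0.0217·2.71 + 0.049·0.008) / (0.0217 + 0.049) = 0.0592/0.0707 = 0.8373 mg/L.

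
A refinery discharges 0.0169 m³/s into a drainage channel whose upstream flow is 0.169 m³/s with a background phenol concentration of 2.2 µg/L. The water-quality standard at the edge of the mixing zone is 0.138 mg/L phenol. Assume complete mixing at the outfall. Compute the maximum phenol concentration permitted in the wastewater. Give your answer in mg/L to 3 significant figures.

2.2 µg/L = 0.0022 mg/L.
Mass balance: 0.138·0.1859 = 0.0169·Cₑ + 0.169·0.0022.
Cₑ = (0.02565 − 0.0003718) / 0.0169 = 1.496 mg/L.

1.50 mg/L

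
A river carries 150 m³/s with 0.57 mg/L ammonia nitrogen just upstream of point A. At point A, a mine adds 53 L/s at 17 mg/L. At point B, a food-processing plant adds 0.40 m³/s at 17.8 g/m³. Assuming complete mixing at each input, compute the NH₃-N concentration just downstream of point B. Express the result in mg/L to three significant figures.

0.622 mg/L

53 L/s = 0.053 m³/s.
After input A: C = (150·0.57 + 0.053·17) / 150.1 = 0.5758 mg/L.
After input B: C = (150.1·0.5758 + 0.4·17.8) / 150.5 = 0.6216 mg/L.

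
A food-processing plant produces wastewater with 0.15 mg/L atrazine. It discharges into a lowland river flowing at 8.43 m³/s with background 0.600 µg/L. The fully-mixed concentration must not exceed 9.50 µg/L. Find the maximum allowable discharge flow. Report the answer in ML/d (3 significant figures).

0.600 µg/L = 0.0006 mg/L.
9.50 µg/L = 0.0095 mg/L.
Mass balance at complete mixing: C_std·(Q_w + Q_r) = Q_w·C_e + Q_r·C_b.
Rearranging, Q_w = Q_r·(C_std − C_b)/(C_e − C_std) = 8.43·(0.0095 − 0.0006) / (0.15 − 0.0095) = 0.534 m³/s.
= 46.14 ML/d.

46.1 ML/d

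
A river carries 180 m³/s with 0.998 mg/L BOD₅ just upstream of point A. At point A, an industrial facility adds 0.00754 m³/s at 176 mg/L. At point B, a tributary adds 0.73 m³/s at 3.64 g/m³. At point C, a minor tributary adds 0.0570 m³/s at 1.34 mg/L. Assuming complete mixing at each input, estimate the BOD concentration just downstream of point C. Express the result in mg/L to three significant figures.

1.02 mg/L

After input A: C = (180·0.998 + 0.00754·176) / 180 = 1.005 mg/L.
After input B: C = (180·1.005 + 0.73·3.64) / 180.7 = 1.016 mg/L.
After input C: C = (180.7·1.016 + 0.057·1.34) / 180.8 = 1.016 mg/L.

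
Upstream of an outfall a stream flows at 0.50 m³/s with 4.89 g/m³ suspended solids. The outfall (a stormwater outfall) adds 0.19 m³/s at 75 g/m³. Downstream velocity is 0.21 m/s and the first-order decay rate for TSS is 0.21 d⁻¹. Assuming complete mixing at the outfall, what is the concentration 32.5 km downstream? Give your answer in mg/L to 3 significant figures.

16.6 mg/L

After complete mixing, C₀ = (0.19·75 + 0.5·4.89) / 0.69 = 24.2 mg/L.
Travel time t = 3.25e+04 m / 0.21 m/s = 1.548e+05 s = 1.791 d.
C = 24.2·exp(−0.21·1.791) = 24.2·0.6865 = 16.61 mg/L.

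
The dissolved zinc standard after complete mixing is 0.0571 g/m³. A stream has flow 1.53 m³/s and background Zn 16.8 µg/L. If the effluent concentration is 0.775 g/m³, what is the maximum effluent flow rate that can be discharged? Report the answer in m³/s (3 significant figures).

0.0859 m³/s

16.8 µg/L = 0.0168 mg/L.
Mass balance at complete mixing: C_std·(Q_w + Q_r) = Q_w·C_e + Q_r·C_b.
Rearranging, Q_w = Q_r·(C_std − C_b)/(C_e − C_std) = 1.53·(0.0571 − 0.0168) / (0.775 − 0.0571) = 0.08589 m³/s.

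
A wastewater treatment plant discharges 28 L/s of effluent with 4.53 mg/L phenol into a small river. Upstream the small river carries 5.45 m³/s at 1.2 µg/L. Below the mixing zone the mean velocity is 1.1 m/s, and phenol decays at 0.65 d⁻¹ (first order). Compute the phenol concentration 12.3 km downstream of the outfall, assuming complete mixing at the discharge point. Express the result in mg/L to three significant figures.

0.0224 mg/L

28 L/s = 0.028 m³/s.
1.2 µg/L = 0.0012 mg/L.
After complete mixing, C₀ = (0.028·4.53 + 5.45·0.0012) / 5.478 = 0.02435 mg/L.
Travel time t = 1.23e+04 m / 1.1 m/s = 1.118e+04 s = 0.1294 d.
C = 0.02435·exp(−0.65·0.1294) = 0.02435·0.9193 = 0.02238 mg/L.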